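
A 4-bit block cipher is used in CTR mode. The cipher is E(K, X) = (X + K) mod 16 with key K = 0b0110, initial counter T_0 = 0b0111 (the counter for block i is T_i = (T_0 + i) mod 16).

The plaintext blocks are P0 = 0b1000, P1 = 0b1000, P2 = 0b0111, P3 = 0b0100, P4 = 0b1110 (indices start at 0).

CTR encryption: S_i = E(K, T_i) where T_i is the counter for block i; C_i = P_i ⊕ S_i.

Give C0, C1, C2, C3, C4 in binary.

C0: T = 0b0111, S = E(K, T) = 0b1101; 0b1000 ⊕ 0b1101 = 0b0101.
C1: T = 0b1000, S = E(K, T) = 0b1110; 0b1000 ⊕ 0b1110 = 0b0110.
C2: T = 0b1001, S = E(K, T) = 0b1111; 0b0111 ⊕ 0b1111 = 0b1000.
C3: T = 0b1010, S = E(K, T) = 0b0000; 0b0100 ⊕ 0b0000 = 0b0100.
C4: T = 0b1011, S = E(K, T) = 0b0001; 0b1110 ⊕ 0b0001 = 0b1111.

C0 = 0b0101, C1 = 0b0110, C2 = 0b1000, C3 = 0b0100, C4 = 0b1111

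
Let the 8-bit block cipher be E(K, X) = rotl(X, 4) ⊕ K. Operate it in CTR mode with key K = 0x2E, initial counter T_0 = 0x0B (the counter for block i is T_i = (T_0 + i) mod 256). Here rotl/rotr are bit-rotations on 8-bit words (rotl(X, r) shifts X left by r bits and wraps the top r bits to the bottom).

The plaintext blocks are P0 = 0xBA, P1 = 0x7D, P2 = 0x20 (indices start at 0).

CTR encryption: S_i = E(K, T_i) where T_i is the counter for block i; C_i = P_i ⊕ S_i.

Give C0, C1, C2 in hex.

C0 = 0x24, C1 = 0x93, C2 = 0xDE

C0: T = 0x0B, S = E(K, T) = 0x9E; 0xBA ⊕ 0x9E = 0x24.
C1: T = 0x0C, S = E(K, T) = 0xEE; 0x7D ⊕ 0xEE = 0x93.
C2: T = 0x0D, S = E(K, T) = 0xFE; 0x20 ⊕ 0xFE = 0xDE.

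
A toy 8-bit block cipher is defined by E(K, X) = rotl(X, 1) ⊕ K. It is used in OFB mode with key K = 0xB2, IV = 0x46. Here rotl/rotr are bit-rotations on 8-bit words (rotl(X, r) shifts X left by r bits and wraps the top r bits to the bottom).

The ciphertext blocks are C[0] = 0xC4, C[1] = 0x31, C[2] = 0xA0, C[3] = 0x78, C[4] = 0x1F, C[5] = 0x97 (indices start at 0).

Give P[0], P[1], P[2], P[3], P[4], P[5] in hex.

OFB decryption: S_i = E(K, S_{i−1}) with S_{−1} = IV; P_i = C_i ⊕ S_i.
P[0]: S = E(K, 0x46) = 0x3E; 0xC4 ⊕ 0x3E = 0xFA.
P[1]: S = E(K, 0x3E) = 0xCE; 0x31 ⊕ 0xCE = 0xFF.
P[2]: S = E(K, 0xCE) = 0x2F; 0xA0 ⊕ 0x2F = 0x8F.
P[3]: S = E(K, 0x2F) = 0xEC; 0x78 ⊕ 0xEC = 0x94.
P[4]: S = E(K, 0xEC) = 0x6B; 0x1F ⊕ 0x6B = 0x74.
P[5]: S = E(K, 0x6B) = 0x64; 0x97 ⊕ 0x64 = 0xF3.

P[0] = 0xFA, P[1] = 0xFF, P[2] = 0x8F, P[3] = 0x94, P[4] = 0x74, P[5] = 0xF3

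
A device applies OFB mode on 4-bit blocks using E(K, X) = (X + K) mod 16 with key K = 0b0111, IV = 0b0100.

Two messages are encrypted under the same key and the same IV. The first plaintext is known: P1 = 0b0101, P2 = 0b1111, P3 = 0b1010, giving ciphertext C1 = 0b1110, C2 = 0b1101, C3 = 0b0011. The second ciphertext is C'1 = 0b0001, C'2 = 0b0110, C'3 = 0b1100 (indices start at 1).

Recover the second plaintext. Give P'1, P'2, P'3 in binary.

In OFB with a reused IV, both messages share the same keystream S_i, so C_i ⊕ C'_i = P_i ⊕ P'_i and thus P'_i = P_i ⊕ C_i ⊕ C'_i.
P'1: 0b0101 ⊕ 0b1110 ⊕ 0b0001 = 0b1010.
P'2: 0b1111 ⊕ 0b1101 ⊕ 0b0110 = 0b0100.
P'3: 0b1010 ⊕ 0b0011 ⊕ 0b1100 = 0b0101.

P'1 = 0b1010, P'2 = 0b0100, P'3 = 0b0101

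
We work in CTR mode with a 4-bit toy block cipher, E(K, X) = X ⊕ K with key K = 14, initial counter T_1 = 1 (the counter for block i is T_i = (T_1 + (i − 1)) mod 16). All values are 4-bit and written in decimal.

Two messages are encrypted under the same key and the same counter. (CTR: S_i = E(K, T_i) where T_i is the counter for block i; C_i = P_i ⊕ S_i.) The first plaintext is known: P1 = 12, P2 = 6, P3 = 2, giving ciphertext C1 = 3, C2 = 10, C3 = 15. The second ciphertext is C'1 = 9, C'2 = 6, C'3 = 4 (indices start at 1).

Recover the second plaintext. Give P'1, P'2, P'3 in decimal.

In CTR with a reused counter, both messages share the same keystream S_i, so C_i ⊕ C'_i = P_i ⊕ P'_i and thus P'_i = P_i ⊕ C_i ⊕ C'_i.
P'1: 12 ⊕ 3 ⊕ 9 = 6.
P'2: 6 ⊕ 10 ⊕ 6 = 10.
P'3: 2 ⊕ 15 ⊕ 4 = 9.

P'1 = 6, P'2 = 10, P'3 = 9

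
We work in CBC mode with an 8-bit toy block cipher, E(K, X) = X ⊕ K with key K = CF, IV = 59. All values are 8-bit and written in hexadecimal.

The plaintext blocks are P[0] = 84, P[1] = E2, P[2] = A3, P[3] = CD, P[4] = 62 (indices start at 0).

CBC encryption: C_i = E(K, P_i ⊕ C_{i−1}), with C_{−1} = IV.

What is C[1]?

C[0]: P[0] ⊕ 59 = DD; E(K, DD) = 12.
C[1]: P[1] ⊕ 12 = F0; E(K, F0) = 3F.

C[1] = 3F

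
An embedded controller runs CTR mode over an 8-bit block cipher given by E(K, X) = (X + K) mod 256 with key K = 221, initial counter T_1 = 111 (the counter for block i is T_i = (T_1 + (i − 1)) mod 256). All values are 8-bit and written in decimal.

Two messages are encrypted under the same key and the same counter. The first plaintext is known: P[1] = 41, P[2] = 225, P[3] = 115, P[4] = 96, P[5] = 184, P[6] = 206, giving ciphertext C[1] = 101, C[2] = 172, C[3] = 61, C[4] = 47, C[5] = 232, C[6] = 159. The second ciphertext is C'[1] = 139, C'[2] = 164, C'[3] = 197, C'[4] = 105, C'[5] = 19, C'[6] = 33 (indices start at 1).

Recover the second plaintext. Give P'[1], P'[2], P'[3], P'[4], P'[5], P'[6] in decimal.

In CTR with a reused counter, both messages share the same keystream S_i, so C_i ⊕ C'_i = P_i ⊕ P'_i and thus P'_i = P_i ⊕ C_i ⊕ C'_i.
P'[1]: 41 ⊕ 101 ⊕ 139 = 199.
P'[2]: 225 ⊕ 172 ⊕ 164 = 233.
P'[3]: 115 ⊕ 61 ⊕ 197 = 139.
P'[4]: 96 ⊕ 47 ⊕ 105 = 38.
P'[5]: 184 ⊕ 232 ⊕ 19 = 67.
P'[6]: 206 ⊕ 159 ⊕ 33 = 112.

P'[1] = 199, P'[2] = 233, P'[3] = 139, P'[4] = 38, P'[5] = 67, P'[6] = 112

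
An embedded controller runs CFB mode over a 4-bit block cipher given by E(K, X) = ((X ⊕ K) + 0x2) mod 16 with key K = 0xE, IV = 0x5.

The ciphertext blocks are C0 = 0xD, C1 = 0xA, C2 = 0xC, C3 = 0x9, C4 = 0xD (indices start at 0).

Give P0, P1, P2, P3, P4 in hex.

P0 = 0x0, P1 = 0xF, P2 = 0xA, P3 = 0xD, P4 = 0x4

CFB decryption: P_i = C_i ⊕ E(K, C_{i−1}), with C_{−1} = IV.
P0: E(K, 0x5) = 0xD; 0xD ⊕ 0xD = 0x0.
P1: E(K, 0xD) = 0x5; 0xA ⊕ 0x5 = 0xF.
P2: E(K, 0xA) = 0x6; 0xC ⊕ 0x6 = 0xA.
P3: E(K, 0xC) = 0x4; 0x9 ⊕ 0x4 = 0xD.
P4: E(K, 0x9) = 0x9; 0xD ⊕ 0x9 = 0x4.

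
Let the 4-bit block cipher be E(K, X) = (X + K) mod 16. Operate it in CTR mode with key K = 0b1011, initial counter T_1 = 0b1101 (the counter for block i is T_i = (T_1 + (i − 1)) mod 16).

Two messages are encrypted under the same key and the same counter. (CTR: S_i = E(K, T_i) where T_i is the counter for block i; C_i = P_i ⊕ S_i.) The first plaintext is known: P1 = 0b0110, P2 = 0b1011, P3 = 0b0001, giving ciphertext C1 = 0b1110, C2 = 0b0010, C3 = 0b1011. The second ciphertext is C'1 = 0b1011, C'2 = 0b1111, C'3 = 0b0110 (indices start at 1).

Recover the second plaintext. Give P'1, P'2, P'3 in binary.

In CTR with a reused counter, both messages share the same keystream S_i, so C_i ⊕ C'_i = P_i ⊕ P'_i and thus P'_i = P_i ⊕ C_i ⊕ C'_i.
P'1: 0b0110 ⊕ 0b1110 ⊕ 0b1011 = 0b0011.
P'2: 0b1011 ⊕ 0b0010 ⊕ 0b1111 = 0b0110.
P'3: 0b0001 ⊕ 0b1011 ⊕ 0b0110 = 0b1100.

P'1 = 0b0011, P'2 = 0b0110, P'3 = 0b1100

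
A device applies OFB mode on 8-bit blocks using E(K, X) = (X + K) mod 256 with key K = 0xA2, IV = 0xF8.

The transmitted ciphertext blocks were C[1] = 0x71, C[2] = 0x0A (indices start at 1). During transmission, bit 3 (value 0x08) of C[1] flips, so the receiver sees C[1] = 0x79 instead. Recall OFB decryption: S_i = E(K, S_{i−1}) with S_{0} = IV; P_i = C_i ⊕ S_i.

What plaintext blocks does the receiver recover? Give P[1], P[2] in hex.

Only C[1] changed, to 0x79. In OFB, a change in C_i flips the same bit in P_i only; the keystream is unaffected. Decrypting the received ciphertext:
P[1]: S = E(K, 0xF8) = 0x9A; 0x79 ⊕ 0x9A = 0xE3.
P[2]: S = E(K, 0x9A) = 0x3C; 0x0A ⊕ 0x3C = 0x36.
Blocks that differ from the original plaintext: P[1].

P[1] = 0xE3, P[2] = 0x36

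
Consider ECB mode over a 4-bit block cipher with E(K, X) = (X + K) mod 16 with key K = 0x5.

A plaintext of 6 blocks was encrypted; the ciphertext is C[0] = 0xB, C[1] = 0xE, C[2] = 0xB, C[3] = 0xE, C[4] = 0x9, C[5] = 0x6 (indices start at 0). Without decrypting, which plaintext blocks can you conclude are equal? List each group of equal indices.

ECB encrypts each block independently with the same key, so equal ciphertext blocks imply equal plaintext blocks.
C[0] = C[2] = 0xB, so P[0] = P[2].
C[1] = C[3] = 0xE, so P[1] = P[3].

P[0] = P[2]; P[1] = P[3]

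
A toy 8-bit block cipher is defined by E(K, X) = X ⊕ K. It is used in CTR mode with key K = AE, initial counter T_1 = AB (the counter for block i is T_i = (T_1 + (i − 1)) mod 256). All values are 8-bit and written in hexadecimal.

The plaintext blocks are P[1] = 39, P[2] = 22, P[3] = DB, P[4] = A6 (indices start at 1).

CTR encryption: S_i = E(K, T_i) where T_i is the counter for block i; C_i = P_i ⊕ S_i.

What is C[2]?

C[2] = 20

C[1]: T = AB, S = E(K, T) = 05; 39 ⊕ 05 = 3C.
C[2]: T = AC, S = E(K, T) = 02; 22 ⊕ 02 = 20.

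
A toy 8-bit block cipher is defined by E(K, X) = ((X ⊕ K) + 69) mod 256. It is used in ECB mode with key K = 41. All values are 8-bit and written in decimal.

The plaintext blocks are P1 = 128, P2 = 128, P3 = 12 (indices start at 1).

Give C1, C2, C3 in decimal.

ECB encryption: C_i = E(K, P_i).
C1: E(K, 128) = 238.
C2: E(K, 128) = 238.
C3: E(K, 12) = 106.

C1 = 238, C2 = 238, C3 = 106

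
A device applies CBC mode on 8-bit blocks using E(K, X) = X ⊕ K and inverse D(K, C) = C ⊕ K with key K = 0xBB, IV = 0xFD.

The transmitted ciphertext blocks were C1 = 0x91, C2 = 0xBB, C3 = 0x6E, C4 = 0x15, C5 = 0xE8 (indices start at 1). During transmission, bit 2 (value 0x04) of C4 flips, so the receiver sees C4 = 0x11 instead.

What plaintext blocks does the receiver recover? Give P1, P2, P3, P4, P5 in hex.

P1 = 0xD7, P2 = 0x91, P3 = 0x6E, P4 = 0xC4, P5 = 0x42

CBC decryption: P_i = D(K, C_i) ⊕ C_{i−1}, with C_{0} = IV.
Only C4 changed, to 0x11. In CBC, a change in C_i garbles P_i and flips the same bit in P_{i+1}. Decrypting the received ciphertext:
P1: D(K, 0x91) = 0x2A; 0x2A ⊕ 0xFD = 0xD7.
P2: D(K, 0xBB) = 0x00; 0x00 ⊕ 0x91 = 0x91.
P3: D(K, 0x6E) = 0xD5; 0xD5 ⊕ 0xBB = 0x6E.
P4: D(K, 0x11) = 0xAA; 0xAA ⊕ 0x6E = 0xC4.
P5: D(K, 0xE8) = 0x53; 0x53 ⊕ 0x11 = 0x42.
Blocks that differ from the original plaintext: P4, P5.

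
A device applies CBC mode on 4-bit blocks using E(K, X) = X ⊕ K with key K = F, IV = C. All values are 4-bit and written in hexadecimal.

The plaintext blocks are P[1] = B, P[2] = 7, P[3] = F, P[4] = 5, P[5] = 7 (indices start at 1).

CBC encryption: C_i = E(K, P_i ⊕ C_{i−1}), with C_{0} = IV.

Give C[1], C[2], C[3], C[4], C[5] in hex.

C[1]: P[1] ⊕ C = 7; E(K, 7) = 8.
C[2]: P[2] ⊕ 8 = F; E(K, F) = 0.
C[3]: P[3] ⊕ 0 = F; E(K, F) = 0.
C[4]: P[4] ⊕ 0 = 5; E(K, 5) = A.
C[5]: P[5] ⊕ A = D; E(K, D) = 2.

C[1] = 8, C[2] = 0, C[3] = 0, C[4] = A, C[5] = 2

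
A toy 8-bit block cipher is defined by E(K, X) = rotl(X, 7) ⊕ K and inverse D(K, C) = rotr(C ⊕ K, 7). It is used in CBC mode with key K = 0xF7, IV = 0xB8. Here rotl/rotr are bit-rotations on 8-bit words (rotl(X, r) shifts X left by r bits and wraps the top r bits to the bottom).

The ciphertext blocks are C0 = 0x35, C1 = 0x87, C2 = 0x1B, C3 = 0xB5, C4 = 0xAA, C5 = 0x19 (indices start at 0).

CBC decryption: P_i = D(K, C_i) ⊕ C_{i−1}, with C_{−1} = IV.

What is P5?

P5 = 0x77

P5: D(K, 0x19) = 0xDD; 0xDD ⊕ 0xAA = 0x77.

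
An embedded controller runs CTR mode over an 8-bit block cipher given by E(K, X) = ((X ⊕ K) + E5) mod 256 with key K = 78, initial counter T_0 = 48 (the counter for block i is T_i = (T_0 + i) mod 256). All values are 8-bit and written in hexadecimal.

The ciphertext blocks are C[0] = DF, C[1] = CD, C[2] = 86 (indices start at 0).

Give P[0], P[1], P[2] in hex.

P[0] = CA, P[1] = DB, P[2] = 91

CTR decryption: S_i = E(K, T_i) where T_i is the counter for block i; P_i = C_i ⊕ S_i.
P[0]: T = 48, S = E(K, T) = 15; DF ⊕ 15 = CA.
P[1]: T = 49, S = E(K, T) = 16; CD ⊕ 16 = DB.
P[2]: T = 4A, S = E(K, T) = 17; 86 ⊕ 17 = 91.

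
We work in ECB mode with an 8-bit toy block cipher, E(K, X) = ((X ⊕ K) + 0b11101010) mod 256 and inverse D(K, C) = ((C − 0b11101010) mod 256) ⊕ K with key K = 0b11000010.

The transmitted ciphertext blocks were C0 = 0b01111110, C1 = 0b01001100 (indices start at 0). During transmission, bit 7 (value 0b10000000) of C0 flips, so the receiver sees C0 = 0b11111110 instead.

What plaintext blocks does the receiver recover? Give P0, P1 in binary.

P0 = 0b11010110, P1 = 0b10100000

ECB decryption: P_i = D(K, C_i).
Only C0 changed, to 0b11111110. In ECB, a change in C_i affects only P_i. Decrypting the received ciphertext:
P0: D(K, 0b11111110) = 0b11010110.
P1: D(K, 0b01001100) = 0b10100000.
Blocks that differ from the original plaintext: P0.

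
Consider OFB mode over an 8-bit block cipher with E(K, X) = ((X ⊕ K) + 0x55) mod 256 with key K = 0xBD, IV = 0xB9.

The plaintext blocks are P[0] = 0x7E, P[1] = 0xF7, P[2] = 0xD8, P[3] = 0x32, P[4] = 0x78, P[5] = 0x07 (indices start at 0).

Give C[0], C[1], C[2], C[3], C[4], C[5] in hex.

C[0] = 0x27, C[1] = 0xCE, C[2] = 0x01, C[3] = 0x8B, C[4] = 0x21, C[5] = 0x3E

OFB encryption: S_i = E(K, S_{i−1}) with S_{−1} = IV; C_i = P_i ⊕ S_i.
C[0]: S = E(K, 0xB9) = 0x59; 0x7E ⊕ 0x59 = 0x27.
C[1]: S = E(K, 0x59) = 0x39; 0xF7 ⊕ 0x39 = 0xCE.
C[2]: S = E(K, 0x39) = 0xD9; 0xD8 ⊕ 0xD9 = 0x01.
C[3]: S = E(K, 0xD9) = 0xB9; 0x32 ⊕ 0xB9 = 0x8B.
C[4]: S = E(K, 0xB9) = 0x59; 0x78 ⊕ 0x59 = 0x21.
C[5]: S = E(K, 0x59) = 0x39; 0x07 ⊕ 0x39 = 0x3E.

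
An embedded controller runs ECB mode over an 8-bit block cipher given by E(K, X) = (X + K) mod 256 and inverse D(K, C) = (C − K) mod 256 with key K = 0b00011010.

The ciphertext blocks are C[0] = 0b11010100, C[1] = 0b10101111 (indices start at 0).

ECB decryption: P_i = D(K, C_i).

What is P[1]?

P[1] = 0b10010101

P[1]: D(K, 0b10101111) = 0b10010101.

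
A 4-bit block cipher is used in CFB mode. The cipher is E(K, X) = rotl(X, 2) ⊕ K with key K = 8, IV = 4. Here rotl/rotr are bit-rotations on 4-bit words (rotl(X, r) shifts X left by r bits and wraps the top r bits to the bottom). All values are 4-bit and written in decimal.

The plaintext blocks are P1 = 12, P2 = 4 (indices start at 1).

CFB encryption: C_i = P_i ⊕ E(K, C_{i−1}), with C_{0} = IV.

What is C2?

C1: E(K, 4) = 9; 12 ⊕ 9 = 5.
C2: E(K, 5) = 13; 4 ⊕ 13 = 9.

C2 = 9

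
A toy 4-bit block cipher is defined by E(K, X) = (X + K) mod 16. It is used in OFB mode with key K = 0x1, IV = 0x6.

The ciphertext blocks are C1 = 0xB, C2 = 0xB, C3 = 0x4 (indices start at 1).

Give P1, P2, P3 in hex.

P1 = 0xC, P2 = 0x3, P3 = 0xD

OFB decryption: S_i = E(K, S_{i−1}) with S_{0} = IV; P_i = C_i ⊕ S_i.
P1: S = E(K, 0x6) = 0x7; 0xB ⊕ 0x7 = 0xC.
P2: S = E(K, 0x7) = 0x8; 0xB ⊕ 0x8 = 0x3.
P3: S = E(K, 0x8) = 0x9; 0x4 ⊕ 0x9 = 0xD.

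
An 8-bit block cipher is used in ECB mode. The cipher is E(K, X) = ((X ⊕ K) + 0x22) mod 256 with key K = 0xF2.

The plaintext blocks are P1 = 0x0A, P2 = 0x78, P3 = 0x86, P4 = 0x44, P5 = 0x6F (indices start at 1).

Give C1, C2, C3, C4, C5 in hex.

C1 = 0x1A, C2 = 0xAC, C3 = 0x96, C4 = 0xD8, C5 = 0xBF

ECB encryption: C_i = E(K, P_i).
C1: E(K, 0x0A) = 0x1A.
C2: E(K, 0x78) = 0xAC.
C3: E(K, 0x86) = 0x96.
C4: E(K, 0x44) = 0xD8.
C5: E(K, 0x6F) = 0xBF.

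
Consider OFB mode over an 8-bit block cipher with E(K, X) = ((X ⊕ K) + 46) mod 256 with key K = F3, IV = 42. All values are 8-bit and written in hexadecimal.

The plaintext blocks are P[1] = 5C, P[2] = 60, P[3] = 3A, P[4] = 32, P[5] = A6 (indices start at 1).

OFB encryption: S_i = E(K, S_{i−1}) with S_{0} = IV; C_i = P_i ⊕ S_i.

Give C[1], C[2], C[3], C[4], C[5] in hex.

C[1]: S = E(K, 42) = F7; 5C ⊕ F7 = AB.
C[2]: S = E(K, F7) = 4A; 60 ⊕ 4A = 2A.
C[3]: S = E(K, 4A) = FF; 3A ⊕ FF = C5.
C[4]: S = E(K, FF) = 52; 32 ⊕ 52 = 60.
C[5]: S = E(K, 52) = E7; A6 ⊕ E7 = 41.

C[1] = AB, C[2] = 2A, C[3] = C5, C[4] = 60, C[5] = 41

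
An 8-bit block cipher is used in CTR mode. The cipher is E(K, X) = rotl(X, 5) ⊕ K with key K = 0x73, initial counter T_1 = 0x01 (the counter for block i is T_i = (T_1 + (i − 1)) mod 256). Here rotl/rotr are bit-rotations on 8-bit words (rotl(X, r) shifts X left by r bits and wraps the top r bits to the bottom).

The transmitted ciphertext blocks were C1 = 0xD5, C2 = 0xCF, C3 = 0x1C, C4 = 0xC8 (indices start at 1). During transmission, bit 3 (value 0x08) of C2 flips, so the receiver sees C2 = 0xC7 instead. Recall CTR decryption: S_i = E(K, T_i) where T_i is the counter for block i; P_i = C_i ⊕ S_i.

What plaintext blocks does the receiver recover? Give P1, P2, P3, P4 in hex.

P1 = 0x86, P2 = 0xF4, P3 = 0x0F, P4 = 0x3B

Only C2 changed, to 0xC7. In CTR, a change in C_i flips the same bit in P_i only; the keystream is unaffected. Decrypting the received ciphertext:
P1: T = 0x01, S = E(K, T) = 0x53; 0xD5 ⊕ 0x53 = 0x86.
P2: T = 0x02, S = E(K, T) = 0x33; 0xC7 ⊕ 0x33 = 0xF4.
P3: T = 0x03, S = E(K, T) = 0x13; 0x1C ⊕ 0x13 = 0x0F.
P4: T = 0x04, S = E(K, T) = 0xF3; 0xC8 ⊕ 0xF3 = 0x3B.
Blocks that differ from the original plaintext: P2.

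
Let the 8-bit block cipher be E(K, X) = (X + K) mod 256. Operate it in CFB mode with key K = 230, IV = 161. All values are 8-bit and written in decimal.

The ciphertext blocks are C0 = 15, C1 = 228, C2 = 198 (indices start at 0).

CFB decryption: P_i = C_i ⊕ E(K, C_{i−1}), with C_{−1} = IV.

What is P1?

P1 = 17

P1: E(K, 15) = 245; 228 ⊕ 245 = 17.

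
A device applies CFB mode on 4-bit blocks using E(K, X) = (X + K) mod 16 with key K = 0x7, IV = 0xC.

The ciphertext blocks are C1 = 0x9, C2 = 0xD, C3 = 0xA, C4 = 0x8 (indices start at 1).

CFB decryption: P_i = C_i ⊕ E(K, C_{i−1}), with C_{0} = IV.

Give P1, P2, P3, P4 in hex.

P1: E(K, 0xC) = 0x3; 0x9 ⊕ 0x3 = 0xA.
P2: E(K, 0x9) = 0x0; 0xD ⊕ 0x0 = 0xD.
P3: E(K, 0xD) = 0x4; 0xA ⊕ 0x4 = 0xE.
P4: E(K, 0xA) = 0x1; 0x8 ⊕ 0x1 = 0x9.

P1 = 0xA, P2 = 0xD, P3 = 0xE, P4 = 0x9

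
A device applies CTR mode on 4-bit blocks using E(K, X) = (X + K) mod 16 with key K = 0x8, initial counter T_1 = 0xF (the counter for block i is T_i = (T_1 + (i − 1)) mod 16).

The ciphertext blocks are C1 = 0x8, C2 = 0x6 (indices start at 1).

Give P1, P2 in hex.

P1 = 0xF, P2 = 0xE

CTR decryption: S_i = E(K, T_i) where T_i is the counter for block i; P_i = C_i ⊕ S_i.
P1: T = 0xF, S = E(K, T) = 0x7; 0x8 ⊕ 0x7 = 0xF.
P2: T = 0x0, S = E(K, T) = 0x8; 0x6 ⊕ 0x8 = 0xE.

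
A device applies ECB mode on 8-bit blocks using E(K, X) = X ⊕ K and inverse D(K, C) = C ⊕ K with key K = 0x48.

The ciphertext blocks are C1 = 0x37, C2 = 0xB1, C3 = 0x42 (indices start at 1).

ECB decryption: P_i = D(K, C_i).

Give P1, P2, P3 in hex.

P1 = 0x7F, P2 = 0xF9, P3 = 0x0A

P1: D(K, 0x37) = 0x7F.
P2: D(K, 0xB1) = 0xF9.
P3: D(K, 0x42) = 0x0A.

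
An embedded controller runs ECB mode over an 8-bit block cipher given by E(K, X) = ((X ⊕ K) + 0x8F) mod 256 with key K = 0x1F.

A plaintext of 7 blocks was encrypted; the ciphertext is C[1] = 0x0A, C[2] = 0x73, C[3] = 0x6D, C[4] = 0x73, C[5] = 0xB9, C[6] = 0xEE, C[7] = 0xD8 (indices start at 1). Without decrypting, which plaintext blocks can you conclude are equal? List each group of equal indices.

ECB encrypts each block independently with the same key, so equal ciphertext blocks imply equal plaintext blocks.
C[2] = C[4] = 0x73, so P[2] = P[4].

P[2] = P[4]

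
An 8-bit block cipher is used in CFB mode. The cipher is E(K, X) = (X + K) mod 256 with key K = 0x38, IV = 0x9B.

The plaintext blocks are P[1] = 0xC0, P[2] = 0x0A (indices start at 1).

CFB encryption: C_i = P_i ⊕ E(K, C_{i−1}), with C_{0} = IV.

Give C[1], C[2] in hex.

C[1]: E(K, 0x9B) = 0xD3; 0xC0 ⊕ 0xD3 = 0x13.
C[2]: E(K, 0x13) = 0x4B; 0x0A ⊕ 0x4B = 0x41.

C[1] = 0x13, C[2] = 0x41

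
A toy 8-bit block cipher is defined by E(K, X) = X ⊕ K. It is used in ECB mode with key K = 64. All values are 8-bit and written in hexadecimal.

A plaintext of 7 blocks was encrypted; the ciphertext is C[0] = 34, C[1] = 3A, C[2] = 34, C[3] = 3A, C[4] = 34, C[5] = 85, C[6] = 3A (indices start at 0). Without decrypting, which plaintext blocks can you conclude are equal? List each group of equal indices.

P[0] = P[2] = P[4]; P[1] = P[3] = P[6]

ECB encrypts each block independently with the same key, so equal ciphertext blocks imply equal plaintext blocks.
C[0] = C[2] = C[4] = 34, so P[0] = P[2] = P[4].
C[1] = C[3] = C[6] = 3A, so P[1] = P[3] = P[6].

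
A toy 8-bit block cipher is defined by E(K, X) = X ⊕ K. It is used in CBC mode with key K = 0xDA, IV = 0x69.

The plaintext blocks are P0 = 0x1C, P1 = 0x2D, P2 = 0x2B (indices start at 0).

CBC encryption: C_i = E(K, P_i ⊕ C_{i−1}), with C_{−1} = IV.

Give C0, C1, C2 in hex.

C0 = 0xAF, C1 = 0x58, C2 = 0xA9

C0: P0 ⊕ 0x69 = 0x75; E(K, 0x75) = 0xAF.
C1: P1 ⊕ 0xAF = 0x82; E(K, 0x82) = 0x58.
C2: P2 ⊕ 0x58 = 0x73; E(K, 0x73) = 0xA9.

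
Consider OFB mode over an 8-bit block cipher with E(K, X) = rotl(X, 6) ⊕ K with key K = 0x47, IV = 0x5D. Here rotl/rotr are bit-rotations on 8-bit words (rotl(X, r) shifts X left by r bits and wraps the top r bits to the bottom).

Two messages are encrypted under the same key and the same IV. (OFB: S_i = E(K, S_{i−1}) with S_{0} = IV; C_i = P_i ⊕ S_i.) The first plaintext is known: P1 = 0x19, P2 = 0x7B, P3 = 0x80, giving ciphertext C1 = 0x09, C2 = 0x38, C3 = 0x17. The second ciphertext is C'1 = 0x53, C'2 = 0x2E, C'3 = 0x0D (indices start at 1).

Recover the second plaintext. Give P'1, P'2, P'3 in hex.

P'1 = 0x43, P'2 = 0x6D, P'3 = 0x9A

In OFB with a reused IV, both messages share the same keystream S_i, so C_i ⊕ C'_i = P_i ⊕ P'_i and thus P'_i = P_i ⊕ C_i ⊕ C'_i.
P'1: 0x19 ⊕ 0x09 ⊕ 0x53 = 0x43.
P'2: 0x7B ⊕ 0x38 ⊕ 0x2E = 0x6D.
P'3: 0x80 ⊕ 0x17 ⊕ 0x0D = 0x9A.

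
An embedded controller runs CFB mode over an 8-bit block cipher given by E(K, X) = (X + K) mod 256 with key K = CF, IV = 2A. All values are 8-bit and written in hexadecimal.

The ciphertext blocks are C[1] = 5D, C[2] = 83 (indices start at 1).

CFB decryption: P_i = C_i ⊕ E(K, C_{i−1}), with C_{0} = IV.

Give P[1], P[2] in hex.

P[1] = A4, P[2] = AF

P[1]: E(K, 2A) = F9; 5D ⊕ F9 = A4.
P[2]: E(K, 5D) = 2C; 83 ⊕ 2C = AF.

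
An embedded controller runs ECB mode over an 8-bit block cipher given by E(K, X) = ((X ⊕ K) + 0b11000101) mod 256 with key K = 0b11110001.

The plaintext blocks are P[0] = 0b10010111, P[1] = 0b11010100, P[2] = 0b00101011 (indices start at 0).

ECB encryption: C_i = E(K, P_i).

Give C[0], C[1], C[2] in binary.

C[0]: E(K, 0b10010111) = 0b00101011.
C[1]: E(K, 0b11010100) = 0b11101010.
C[2]: E(K, 0b00101011) = 0b10011111.

C[0] = 0b00101011, C[1] = 0b11101010, C[2] = 0b10011111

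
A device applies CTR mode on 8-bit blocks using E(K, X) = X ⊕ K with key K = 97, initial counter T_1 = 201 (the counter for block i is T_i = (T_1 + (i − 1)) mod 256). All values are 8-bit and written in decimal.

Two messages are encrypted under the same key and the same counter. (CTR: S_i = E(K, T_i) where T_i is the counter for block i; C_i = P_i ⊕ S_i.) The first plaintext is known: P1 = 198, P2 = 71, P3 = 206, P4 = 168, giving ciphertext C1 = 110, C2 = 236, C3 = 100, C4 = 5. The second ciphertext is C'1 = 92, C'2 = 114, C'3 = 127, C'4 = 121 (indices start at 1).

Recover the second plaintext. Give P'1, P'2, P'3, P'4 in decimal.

In CTR with a reused counter, both messages share the same keystream S_i, so C_i ⊕ C'_i = P_i ⊕ P'_i and thus P'_i = P_i ⊕ C_i ⊕ C'_i.
P'1: 198 ⊕ 110 ⊕ 92 = 244.
P'2: 71 ⊕ 236 ⊕ 114 = 217.
P'3: 206 ⊕ 100 ⊕ 127 = 213.
P'4: 168 ⊕ 5 ⊕ 121 = 212.

P'1 = 244, P'2 = 217, P'3 = 213, P'4 = 212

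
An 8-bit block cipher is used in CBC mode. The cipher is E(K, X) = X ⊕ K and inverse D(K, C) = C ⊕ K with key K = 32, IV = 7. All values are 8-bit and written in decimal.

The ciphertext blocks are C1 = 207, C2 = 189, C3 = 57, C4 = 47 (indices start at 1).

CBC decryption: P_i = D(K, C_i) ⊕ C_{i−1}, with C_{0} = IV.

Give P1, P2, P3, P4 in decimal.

P1: D(K, 207) = 239; 239 ⊕ 7 = 232.
P2: D(K, 189) = 157; 157 ⊕ 207 = 82.
P3: D(K, 57) = 25; 25 ⊕ 189 = 164.
P4: D(K, 47) = 15; 15 ⊕ 57 = 54.

P1 = 232, P2 = 82, P3 = 164, P4 = 54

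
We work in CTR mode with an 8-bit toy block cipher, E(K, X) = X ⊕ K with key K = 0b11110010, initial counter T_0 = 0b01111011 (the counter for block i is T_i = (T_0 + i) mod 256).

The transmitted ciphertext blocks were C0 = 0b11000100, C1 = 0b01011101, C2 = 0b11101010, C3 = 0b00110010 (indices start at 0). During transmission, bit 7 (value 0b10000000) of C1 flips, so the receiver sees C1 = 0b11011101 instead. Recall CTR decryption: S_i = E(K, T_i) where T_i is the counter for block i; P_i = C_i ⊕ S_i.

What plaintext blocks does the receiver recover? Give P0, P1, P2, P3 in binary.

P0 = 0b01001101, P1 = 0b01010011, P2 = 0b01100101, P3 = 0b10111110

Only C1 changed, to 0b11011101. In CTR, a change in C_i flips the same bit in P_i only; the keystream is unaffected. Decrypting the received ciphertext:
P0: T = 0b01111011, S = E(K, T) = 0b10001001; 0b11000100 ⊕ 0b10001001 = 0b01001101.
P1: T = 0b01111100, S = E(K, T) = 0b10001110; 0b11011101 ⊕ 0b10001110 = 0b01010011.
P2: T = 0b01111101, S = E(K, T) = 0b10001111; 0b11101010 ⊕ 0b10001111 = 0b01100101.
P3: T = 0b01111110, S = E(K, T) = 0b10001100; 0b00110010 ⊕ 0b10001100 = 0b10111110.
Blocks that differ from the original plaintext: P1.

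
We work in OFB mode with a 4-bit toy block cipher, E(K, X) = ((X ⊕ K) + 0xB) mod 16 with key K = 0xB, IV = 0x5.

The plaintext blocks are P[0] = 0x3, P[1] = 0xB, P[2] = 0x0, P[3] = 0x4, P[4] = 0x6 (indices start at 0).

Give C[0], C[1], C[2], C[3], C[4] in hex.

OFB encryption: S_i = E(K, S_{i−1}) with S_{−1} = IV; C_i = P_i ⊕ S_i.
C[0]: S = E(K, 0x5) = 0x9; 0x3 ⊕ 0x9 = 0xA.
C[1]: S = E(K, 0x9) = 0xD; 0xB ⊕ 0xD = 0x6.
C[2]: S = E(K, 0xD) = 0x1; 0x0 ⊕ 0x1 = 0x1.
C[3]: S = E(K, 0x1) = 0x5; 0x4 ⊕ 0x5 = 0x1.
C[4]: S = E(K, 0x5) = 0x9; 0x6 ⊕ 0x9 = 0xF.

C[0] = 0xA, C[1] = 0x6, C[2] = 0x1, C[3] = 0x1, C[4] = 0xF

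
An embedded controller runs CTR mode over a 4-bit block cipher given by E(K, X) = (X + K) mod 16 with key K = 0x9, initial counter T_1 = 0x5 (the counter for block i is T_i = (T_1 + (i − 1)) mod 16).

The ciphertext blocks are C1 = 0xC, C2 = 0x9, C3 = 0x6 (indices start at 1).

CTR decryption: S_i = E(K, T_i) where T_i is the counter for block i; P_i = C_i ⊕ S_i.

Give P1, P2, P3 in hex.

P1 = 0x2, P2 = 0x6, P3 = 0x6

P1: T = 0x5, S = E(K, T) = 0xE; 0xC ⊕ 0xE = 0x2.
P2: T = 0x6, S = E(K, T) = 0xF; 0x9 ⊕ 0xF = 0x6.
P3: T = 0x7, S = E(K, T) = 0x0; 0x6 ⊕ 0x0 = 0x6.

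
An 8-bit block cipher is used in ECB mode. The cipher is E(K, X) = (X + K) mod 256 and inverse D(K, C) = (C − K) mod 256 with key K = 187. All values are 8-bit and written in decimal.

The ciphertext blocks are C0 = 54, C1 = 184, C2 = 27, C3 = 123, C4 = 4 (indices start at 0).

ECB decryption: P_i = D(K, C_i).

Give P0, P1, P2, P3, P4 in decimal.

P0: D(K, 54) = 123.
P1: D(K, 184) = 253.
P2: D(K, 27) = 96.
P3: D(K, 123) = 192.
P4: D(K, 4) = 73.

P0 = 123, P1 = 253, P2 = 96, P3 = 192, P4 = 73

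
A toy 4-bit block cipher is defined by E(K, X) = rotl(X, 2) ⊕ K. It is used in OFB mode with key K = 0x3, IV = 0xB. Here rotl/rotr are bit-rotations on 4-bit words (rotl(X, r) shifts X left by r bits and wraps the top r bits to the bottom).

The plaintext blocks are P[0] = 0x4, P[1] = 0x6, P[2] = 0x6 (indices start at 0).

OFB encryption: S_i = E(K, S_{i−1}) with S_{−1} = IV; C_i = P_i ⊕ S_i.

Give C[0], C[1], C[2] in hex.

C[0] = 0x9, C[1] = 0x2, C[2] = 0x4

C[0]: S = E(K, 0xB) = 0xD; 0x4 ⊕ 0xD = 0x9.
C[1]: S = E(K, 0xD) = 0x4; 0x6 ⊕ 0x4 = 0x2.
C[2]: S = E(K, 0x4) = 0x2; 0x6 ⊕ 0x2 = 0x4.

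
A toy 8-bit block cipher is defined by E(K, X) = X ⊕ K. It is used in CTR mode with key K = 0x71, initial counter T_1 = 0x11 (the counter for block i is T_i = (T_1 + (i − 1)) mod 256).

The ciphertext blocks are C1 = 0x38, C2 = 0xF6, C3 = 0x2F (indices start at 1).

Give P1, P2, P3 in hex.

CTR decryption: S_i = E(K, T_i) where T_i is the counter for block i; P_i = C_i ⊕ S_i.
P1: T = 0x11, S = E(K, T) = 0x60; 0x38 ⊕ 0x60 = 0x58.
P2: T = 0x12, S = E(K, T) = 0x63; 0xF6 ⊕ 0x63 = 0x95.
P3: T = 0x13, S = E(K, T) = 0x62; 0x2F ⊕ 0x62 = 0x4D.

P1 = 0x58, P2 = 0x95, P3 = 0x4D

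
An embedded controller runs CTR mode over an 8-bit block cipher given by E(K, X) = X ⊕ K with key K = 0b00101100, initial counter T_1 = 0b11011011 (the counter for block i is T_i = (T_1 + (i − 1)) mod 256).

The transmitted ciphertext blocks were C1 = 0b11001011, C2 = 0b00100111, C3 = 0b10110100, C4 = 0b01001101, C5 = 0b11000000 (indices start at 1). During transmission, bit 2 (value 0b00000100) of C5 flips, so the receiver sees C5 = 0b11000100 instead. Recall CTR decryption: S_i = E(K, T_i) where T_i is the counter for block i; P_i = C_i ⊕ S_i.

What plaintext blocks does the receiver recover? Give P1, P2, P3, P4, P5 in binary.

Only C5 changed, to 0b11000100. In CTR, a change in C_i flips the same bit in P_i only; the keystream is unaffected. Decrypting the received ciphertext:
P1: T = 0b11011011, S = E(K, T) = 0b11110111; 0b11001011 ⊕ 0b11110111 = 0b00111100.
P2: T = 0b11011100, S = E(K, T) = 0b11110000; 0b00100111 ⊕ 0b11110000 = 0b11010111.
P3: T = 0b11011101, S = E(K, T) = 0b11110001; 0b10110100 ⊕ 0b11110001 = 0b01000101.
P4: T = 0b11011110, S = E(K, T) = 0b11110010; 0b01001101 ⊕ 0b11110010 = 0b10111111.
P5: T = 0b11011111, S = E(K, T) = 0b11110011; 0b11000100 ⊕ 0b11110011 = 0b00110111.
Blocks that differ from the original plaintext: P5.

P1 = 0b00111100, P2 = 0b11010111, P3 = 0b01000101, P4 = 0b10111111, P5 = 0b00110111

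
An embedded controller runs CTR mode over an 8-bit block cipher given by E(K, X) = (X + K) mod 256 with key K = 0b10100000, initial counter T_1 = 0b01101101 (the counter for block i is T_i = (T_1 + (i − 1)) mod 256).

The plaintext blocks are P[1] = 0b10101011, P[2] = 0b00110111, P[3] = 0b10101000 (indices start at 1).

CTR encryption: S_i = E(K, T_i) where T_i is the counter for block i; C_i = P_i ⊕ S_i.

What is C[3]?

C[1]: T = 0b01101101, S = E(K, T) = 0b00001101; 0b10101011 ⊕ 0b00001101 = 0b10100110.
C[2]: T = 0b01101110, S = E(K, T) = 0b00001110; 0b00110111 ⊕ 0b00001110 = 0b00111001.
C[3]: T = 0b01101111, S = E(K, T) = 0b00001111; 0b10101000 ⊕ 0b00001111 = 0b10100111.

C[3] = 0b10100111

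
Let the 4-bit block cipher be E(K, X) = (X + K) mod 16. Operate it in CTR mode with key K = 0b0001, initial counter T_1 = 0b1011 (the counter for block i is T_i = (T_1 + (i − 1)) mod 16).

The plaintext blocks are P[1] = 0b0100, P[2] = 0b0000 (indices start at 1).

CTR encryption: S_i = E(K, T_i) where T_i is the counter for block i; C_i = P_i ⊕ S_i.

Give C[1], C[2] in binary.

C[1]: T = 0b1011, S = E(K, T) = 0b1100; 0b0100 ⊕ 0b1100 = 0b1000.
C[2]: T = 0b1100, S = E(K, T) = 0b1101; 0b0000 ⊕ 0b1101 = 0b1101.

C[1] = 0b1000, C[2] = 0b1101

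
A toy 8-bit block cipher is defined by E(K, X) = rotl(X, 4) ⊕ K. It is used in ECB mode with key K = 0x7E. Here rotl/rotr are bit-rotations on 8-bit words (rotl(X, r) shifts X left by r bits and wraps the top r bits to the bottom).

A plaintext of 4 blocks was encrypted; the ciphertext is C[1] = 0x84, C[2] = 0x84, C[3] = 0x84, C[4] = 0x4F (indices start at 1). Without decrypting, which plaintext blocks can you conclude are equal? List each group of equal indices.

P[1] = P[2] = P[3]

ECB encrypts each block independently with the same key, so equal ciphertext blocks imply equal plaintext blocks.
C[1] = C[2] = C[3] = 0x84, so P[1] = P[2] = P[3].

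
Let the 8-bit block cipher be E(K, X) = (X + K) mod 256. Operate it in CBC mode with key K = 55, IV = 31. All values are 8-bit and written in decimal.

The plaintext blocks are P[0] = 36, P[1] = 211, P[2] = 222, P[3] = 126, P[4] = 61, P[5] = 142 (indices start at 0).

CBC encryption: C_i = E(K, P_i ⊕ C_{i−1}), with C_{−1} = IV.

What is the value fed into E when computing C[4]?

71

C[0]: P[0] ⊕ 31 = 59; E(K, 59) = 114.
C[1]: P[1] ⊕ 114 = 161; E(K, 161) = 216.
C[2]: P[2] ⊕ 216 = 6; E(K, 6) = 61.
C[3]: P[3] ⊕ 61 = 67; E(K, 67) = 122.
C[4]: P[4] ⊕ 122 = 71; E(K, 71) = 126.
So the input to E for block [4] is 71.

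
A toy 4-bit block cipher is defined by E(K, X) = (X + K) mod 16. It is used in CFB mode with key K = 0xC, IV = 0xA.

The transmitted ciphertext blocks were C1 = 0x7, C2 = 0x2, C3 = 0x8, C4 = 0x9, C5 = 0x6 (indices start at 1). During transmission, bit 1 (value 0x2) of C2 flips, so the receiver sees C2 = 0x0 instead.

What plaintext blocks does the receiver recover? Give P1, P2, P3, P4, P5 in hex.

CFB decryption: P_i = C_i ⊕ E(K, C_{i−1}), with C_{0} = IV.
Only C2 changed, to 0x0. In CFB, a change in C_i flips the same bit in P_i and garbles P_{i+1}. Decrypting the received ciphertext:
P1: E(K, 0xA) = 0x6; 0x7 ⊕ 0x6 = 0x1.
P2: E(K, 0x7) = 0x3; 0x0 ⊕ 0x3 = 0x3.
P3: E(K, 0x0) = 0xC; 0x8 ⊕ 0xC = 0x4.
P4: E(K, 0x8) = 0x4; 0x9 ⊕ 0x4 = 0xD.
P5: E(K, 0x9) = 0x5; 0x6 ⊕ 0x5 = 0x3.
Blocks that differ from the original plaintext: P2, P3.

P1 = 0x1, P2 = 0x3, P3 = 0x4, P4 = 0xD, P5 = 0x3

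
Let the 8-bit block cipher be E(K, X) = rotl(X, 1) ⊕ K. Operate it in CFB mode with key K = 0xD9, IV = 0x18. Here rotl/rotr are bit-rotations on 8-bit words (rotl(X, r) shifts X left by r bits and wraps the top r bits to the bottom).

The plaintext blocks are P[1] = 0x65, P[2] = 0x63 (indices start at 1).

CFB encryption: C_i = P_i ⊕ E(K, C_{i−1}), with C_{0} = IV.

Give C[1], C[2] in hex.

C[1] = 0x8C, C[2] = 0xA3

C[1]: E(K, 0x18) = 0xE9; 0x65 ⊕ 0xE9 = 0x8C.
C[2]: E(K, 0x8C) = 0xC0; 0x63 ⊕ 0xC0 = 0xA3.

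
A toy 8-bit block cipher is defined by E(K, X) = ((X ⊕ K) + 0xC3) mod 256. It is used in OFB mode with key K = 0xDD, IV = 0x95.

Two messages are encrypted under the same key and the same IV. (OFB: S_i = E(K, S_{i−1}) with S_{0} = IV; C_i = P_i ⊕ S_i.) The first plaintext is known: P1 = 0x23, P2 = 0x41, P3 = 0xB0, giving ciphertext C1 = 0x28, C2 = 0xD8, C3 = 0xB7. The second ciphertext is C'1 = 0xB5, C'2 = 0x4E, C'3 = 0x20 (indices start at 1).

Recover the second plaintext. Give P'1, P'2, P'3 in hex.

P'1 = 0xBE, P'2 = 0xD7, P'3 = 0x27

In OFB with a reused IV, both messages share the same keystream S_i, so C_i ⊕ C'_i = P_i ⊕ P'_i and thus P'_i = P_i ⊕ C_i ⊕ C'_i.
P'1: 0x23 ⊕ 0x28 ⊕ 0xB5 = 0xBE.
P'2: 0x41 ⊕ 0xD8 ⊕ 0x4E = 0xD7.
P'3: 0xB0 ⊕ 0xB7 ⊕ 0x20 = 0x27.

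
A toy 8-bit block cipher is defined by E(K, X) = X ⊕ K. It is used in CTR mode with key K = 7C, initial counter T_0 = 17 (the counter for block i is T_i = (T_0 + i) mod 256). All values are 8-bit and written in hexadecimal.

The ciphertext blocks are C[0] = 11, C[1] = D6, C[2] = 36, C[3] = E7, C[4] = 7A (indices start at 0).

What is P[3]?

CTR decryption: S_i = E(K, T_i) where T_i is the counter for block i; P_i = C_i ⊕ S_i.
P[3]: T = 1A, S = E(K, T) = 66; E7 ⊕ 66 = 81.

P[3] = 81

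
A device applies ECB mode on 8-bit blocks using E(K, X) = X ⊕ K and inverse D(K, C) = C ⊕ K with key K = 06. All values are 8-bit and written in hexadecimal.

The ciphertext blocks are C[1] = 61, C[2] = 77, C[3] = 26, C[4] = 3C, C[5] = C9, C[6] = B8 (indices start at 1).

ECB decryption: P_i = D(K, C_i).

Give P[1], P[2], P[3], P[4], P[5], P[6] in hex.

P[1]: D(K, 61) = 67.
P[2]: D(K, 77) = 71.
P[3]: D(K, 26) = 20.
P[4]: D(K, 3C) = 3A.
P[5]: D(K, C9) = CF.
P[6]: D(K, B8) = BE.

P[1] = 67, P[2] = 71, P[3] = 20, P[4] = 3A, P[5] = CF, P[6] = BE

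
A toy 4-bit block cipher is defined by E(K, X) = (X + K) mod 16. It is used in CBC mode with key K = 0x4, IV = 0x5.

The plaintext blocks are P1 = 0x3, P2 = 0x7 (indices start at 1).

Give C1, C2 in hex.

CBC encryption: C_i = E(K, P_i ⊕ C_{i−1}), with C_{0} = IV.
C1: P1 ⊕ 0x5 = 0x6; E(K, 0x6) = 0xA.
C2: P2 ⊕ 0xA = 0xD; E(K, 0xD) = 0x1.

C1 = 0xA, C2 = 0x1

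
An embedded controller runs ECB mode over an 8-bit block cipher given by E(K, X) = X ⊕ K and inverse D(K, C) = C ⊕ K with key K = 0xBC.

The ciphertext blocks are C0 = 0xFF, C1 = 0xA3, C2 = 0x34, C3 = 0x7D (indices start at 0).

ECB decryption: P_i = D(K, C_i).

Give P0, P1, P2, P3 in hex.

P0: D(K, 0xFF) = 0x43.
P1: D(K, 0xA3) = 0x1F.
P2: D(K, 0x34) = 0x88.
P3: D(K, 0x7D) = 0xC1.

P0 = 0x43, P1 = 0x1F, P2 = 0x88, P3 = 0xC1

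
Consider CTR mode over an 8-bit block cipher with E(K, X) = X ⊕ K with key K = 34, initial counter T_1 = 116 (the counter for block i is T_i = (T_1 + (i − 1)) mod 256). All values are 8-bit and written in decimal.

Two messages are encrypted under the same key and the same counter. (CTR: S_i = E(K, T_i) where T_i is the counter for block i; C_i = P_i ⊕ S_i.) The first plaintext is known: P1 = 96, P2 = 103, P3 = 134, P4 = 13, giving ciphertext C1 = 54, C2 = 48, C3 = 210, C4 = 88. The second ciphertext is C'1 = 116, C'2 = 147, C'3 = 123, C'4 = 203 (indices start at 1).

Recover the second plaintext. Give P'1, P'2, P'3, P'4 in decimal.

In CTR with a reused counter, both messages share the same keystream S_i, so C_i ⊕ C'_i = P_i ⊕ P'_i and thus P'_i = P_i ⊕ C_i ⊕ C'_i.
P'1: 96 ⊕ 54 ⊕ 116 = 34.
P'2: 103 ⊕ 48 ⊕ 147 = 196.
P'3: 134 ⊕ 210 ⊕ 123 = 47.
P'4: 13 ⊕ 88 ⊕ 203 = 158.

P'1 = 34, P'2 = 196, P'3 = 47, P'4 = 158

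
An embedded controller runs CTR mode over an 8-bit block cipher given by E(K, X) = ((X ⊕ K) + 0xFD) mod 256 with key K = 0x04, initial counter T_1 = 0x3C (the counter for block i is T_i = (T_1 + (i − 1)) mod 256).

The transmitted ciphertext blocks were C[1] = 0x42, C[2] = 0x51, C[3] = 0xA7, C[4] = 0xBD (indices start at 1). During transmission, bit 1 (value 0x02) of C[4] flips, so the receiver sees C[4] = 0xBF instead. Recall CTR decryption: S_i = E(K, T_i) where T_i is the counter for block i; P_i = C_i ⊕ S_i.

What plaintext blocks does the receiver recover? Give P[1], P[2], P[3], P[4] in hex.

P[1] = 0x77, P[2] = 0x67, P[3] = 0x90, P[4] = 0x87

Only C[4] changed, to 0xBF. In CTR, a change in C_i flips the same bit in P_i only; the keystream is unaffected. Decrypting the received ciphertext:
P[1]: T = 0x3C, S = E(K, T) = 0x35; 0x42 ⊕ 0x35 = 0x77.
P[2]: T = 0x3D, S = E(K, T) = 0x36; 0x51 ⊕ 0x36 = 0x67.
P[3]: T = 0x3E, S = E(K, T) = 0x37; 0xA7 ⊕ 0x37 = 0x90.
P[4]: T = 0x3F, S = E(K, T) = 0x38; 0xBF ⊕ 0x38 = 0x87.
Blocks that differ from the original plaintext: P[4].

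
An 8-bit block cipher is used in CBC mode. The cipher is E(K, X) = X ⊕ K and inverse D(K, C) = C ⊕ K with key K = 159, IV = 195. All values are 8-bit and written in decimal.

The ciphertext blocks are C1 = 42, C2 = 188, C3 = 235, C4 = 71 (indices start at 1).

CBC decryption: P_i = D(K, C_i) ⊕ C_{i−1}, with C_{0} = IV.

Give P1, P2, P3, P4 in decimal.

P1 = 118, P2 = 9, P3 = 200, P4 = 51

P1: D(K, 42) = 181; 181 ⊕ 195 = 118.
P2: D(K, 188) = 35; 35 ⊕ 42 = 9.
P3: D(K, 235) = 116; 116 ⊕ 188 = 200.
P4: D(K, 71) = 216; 216 ⊕ 235 = 51.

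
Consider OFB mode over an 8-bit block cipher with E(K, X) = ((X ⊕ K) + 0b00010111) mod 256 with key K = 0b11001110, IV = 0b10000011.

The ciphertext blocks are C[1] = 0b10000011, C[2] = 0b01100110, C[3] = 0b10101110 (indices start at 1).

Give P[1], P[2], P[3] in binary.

P[1] = 0b11100111, P[2] = 0b10100111, P[3] = 0b10001000

OFB decryption: S_i = E(K, S_{i−1}) with S_{0} = IV; P_i = C_i ⊕ S_i.
P[1]: S = E(K, 0b10000011) = 0b01100100; 0b10000011 ⊕ 0b01100100 = 0b11100111.
P[2]: S = E(K, 0b01100100) = 0b11000001; 0b01100110 ⊕ 0b11000001 = 0b10100111.
P[3]: S = E(K, 0b11000001) = 0b00100110; 0b10101110 ⊕ 0b00100110 = 0b10001000.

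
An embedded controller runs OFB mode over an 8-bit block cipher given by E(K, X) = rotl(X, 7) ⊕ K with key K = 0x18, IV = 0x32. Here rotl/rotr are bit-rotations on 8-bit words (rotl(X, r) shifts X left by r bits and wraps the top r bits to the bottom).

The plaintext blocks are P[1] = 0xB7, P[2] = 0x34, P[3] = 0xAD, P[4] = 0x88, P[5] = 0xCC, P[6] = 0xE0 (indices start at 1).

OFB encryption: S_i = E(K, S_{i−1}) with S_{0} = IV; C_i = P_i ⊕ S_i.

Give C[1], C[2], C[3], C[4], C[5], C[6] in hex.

C[1]: S = E(K, 0x32) = 0x01; 0xB7 ⊕ 0x01 = 0xB6.
C[2]: S = E(K, 0x01) = 0x98; 0x34 ⊕ 0x98 = 0xAC.
C[3]: S = E(K, 0x98) = 0x54; 0xAD ⊕ 0x54 = 0xF9.
C[4]: S = E(K, 0x54) = 0x32; 0x88 ⊕ 0x32 = 0xBA.
C[5]: S = E(K, 0x32) = 0x01; 0xCC ⊕ 0x01 = 0xCD.
C[6]: S = E(K, 0x01) = 0x98; 0xE0 ⊕ 0x98 = 0x78.

C[1] = 0xB6, C[2] = 0xAC, C[3] = 0xF9, C[4] = 0xBA, C[5] = 0xCD, C[6] = 0x78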